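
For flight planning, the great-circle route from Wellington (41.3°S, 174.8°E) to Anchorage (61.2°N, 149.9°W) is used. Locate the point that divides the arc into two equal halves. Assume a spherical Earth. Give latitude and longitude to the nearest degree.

≈ 10°N, 172°W

Convert each endpoint to a unit vector on the sphere (x = cos φ cos λ, y = cos φ sin λ, z = sin φ).
The central angle between the endpoints is δ = arccos(p₁·p₂) ≈ 1.858 rad (106.4°).
Interpolate at f = 1/2 with slerp weights a = sin((1−f)δ)/sin δ ≈ 0.835, b = sin(fδ)/sin δ ≈ 0.835.
p = a·p₁ + b·p₂ ≈ (-0.973, -0.145, 0.181); φ = arcsin(p_z) ≈ 10.41°, λ = atan2(p_y, p_x) ≈ -171.53°.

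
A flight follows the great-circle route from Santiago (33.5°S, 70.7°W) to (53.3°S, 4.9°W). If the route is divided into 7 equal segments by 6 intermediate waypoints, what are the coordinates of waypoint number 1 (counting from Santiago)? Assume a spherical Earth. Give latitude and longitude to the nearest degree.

Convert each endpoint to a unit vector on the sphere (x = cos φ cos λ, y = cos φ sin λ, z = sin φ).
The central angle between the endpoints is δ = arccos(p₁·p₂) ≈ 0.867 rad (49.7°).
Interpolate at f = 1/7 with slerp weights a = sin((1−f)δ)/sin δ ≈ 0.888, b = sin(fδ)/sin δ ≈ 0.162.
p = a·p₁ + b·p₂ ≈ (0.341, -0.707, -0.620); φ = arcsin(p_z) ≈ -38.30°, λ = atan2(p_y, p_x) ≈ -64.24°.

≈ (38°S, 64°W)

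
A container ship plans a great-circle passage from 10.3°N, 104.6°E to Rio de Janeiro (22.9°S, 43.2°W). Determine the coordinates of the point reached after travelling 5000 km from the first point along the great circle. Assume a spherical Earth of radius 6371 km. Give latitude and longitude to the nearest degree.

≈ 11°S, 65°E

Convert each endpoint to a unit vector on the sphere (x = cos φ cos λ, y = cos φ sin λ, z = sin φ).
The central angle between the endpoints is δ = arccos(p₁·p₂) ≈ 2.562 rad (146.8°). The total great-circle distance is δ·R ≈ 2.562 × 6371 ≈ 16321 km, so the target fraction is f = 5000/16321 ≈ 0.306.
Interpolate at f ≈ 0.306 with slerp weights a = sin((1−f)δ)/sin δ ≈ 1.786, b = sin(fδ)/sin δ ≈ 1.290.
p = a·p₁ + b·p₂ ≈ (0.423, 0.888, -0.182); φ = arcsin(p_z) ≈ -10.51°, λ = atan2(p_y, p_x) ≈ 64.52°.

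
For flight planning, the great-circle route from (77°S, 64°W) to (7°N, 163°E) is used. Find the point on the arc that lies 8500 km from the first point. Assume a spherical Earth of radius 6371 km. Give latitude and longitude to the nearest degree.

≈ (22°S, 168°E)

Convert each endpoint to a unit vector on the sphere (x = cos φ cos λ, y = cos φ sin λ, z = sin φ).
The central angle between the endpoints is δ = arccos(p₁·p₂) ≈ 1.845 rad (105.7°). The total great-circle distance is δ·R ≈ 1.845 × 6371 ≈ 11756 km, so the target fraction is f = 8500/11756 ≈ 0.723.
Interpolate at f ≈ 0.723 with slerp weights a = sin((1−f)δ)/sin δ ≈ 0.508, b = sin(fδ)/sin δ ≈ 1.010.
p = a·p₁ + b·p₂ ≈ (-0.908, 0.190, -0.372); φ = arcsin(p_z) ≈ -21.84°, λ = atan2(p_y, p_x) ≈ 168.17°.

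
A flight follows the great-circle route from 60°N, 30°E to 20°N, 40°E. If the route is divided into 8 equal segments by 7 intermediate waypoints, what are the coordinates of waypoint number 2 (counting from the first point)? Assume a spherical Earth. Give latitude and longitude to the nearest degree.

Convert each endpoint to a unit vector on the sphere (x = cos φ cos λ, y = cos φ sin λ, z = sin φ).
The central angle between the endpoints is δ = arccos(p₁·p₂) ≈ 0.709 rad (40.6°).
Interpolate at f = 2/8 with slerp weights a = sin((1−f)δ)/sin δ ≈ 0.779, b = sin(fδ)/sin δ ≈ 0.271.
p = a·p₁ + b·p₂ ≈ (0.532, 0.358, 0.767); φ = arcsin(p_z) ≈ 50.09°, λ = atan2(p_y, p_x) ≈ 33.95°.

≈ 50°N, 34°E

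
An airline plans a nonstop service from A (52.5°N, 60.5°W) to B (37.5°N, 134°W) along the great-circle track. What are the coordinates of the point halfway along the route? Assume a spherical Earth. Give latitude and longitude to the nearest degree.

Convert each endpoint to a unit vector on the sphere (x = cos φ cos λ, y = cos φ sin λ, z = sin φ).
The central angle between the endpoints is δ = arccos(p₁·p₂) ≈ 0.902 rad (51.7°).
Interpolate at f = 1/2 with slerp weights a = sin((1−f)δ)/sin δ ≈ 0.556, b = sin(fδ)/sin δ ≈ 0.556.
p = a·p₁ + b·p₂ ≈ (-0.140, -0.611, 0.779); φ = arcsin(p_z) ≈ 51.16°, λ = atan2(p_y, p_x) ≈ -102.86°.

≈ (51°N, 103°W)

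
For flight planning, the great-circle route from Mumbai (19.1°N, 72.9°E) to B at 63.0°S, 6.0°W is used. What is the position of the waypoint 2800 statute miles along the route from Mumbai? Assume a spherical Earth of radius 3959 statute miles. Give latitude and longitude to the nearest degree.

≈ 17°S, 55°E

Write both endpoints as unit vectors p₁, p₂ with components (cos φ cos λ, cos φ sin λ, sin φ).
The central angle between the endpoints is δ = arccos(p₁·p₂) ≈ 1.781 rad (102.1°). The total great-circle distance is δ·R ≈ 1.781 × 3959 ≈ 7052 mi, so the target fraction is f = 2800/7052 ≈ 0.397.
Interpolate at f ≈ 0.397 with slerp weights a = sin((1−f)δ)/sin δ ≈ 0.899, b = sin(fδ)/sin δ ≈ 0.664.
p = a·p₁ + b·p₂ ≈ (0.550, 0.780, -0.298); φ = arcsin(p_z) ≈ -17.33°, λ = atan2(p_y, p_x) ≈ 54.84°.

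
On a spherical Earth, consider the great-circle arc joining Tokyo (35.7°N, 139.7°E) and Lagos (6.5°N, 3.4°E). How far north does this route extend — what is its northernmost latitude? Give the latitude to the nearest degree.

The great circle lies in the plane with unit normal n̂ = (p₁ × p₂)/|p₁ × p₂|.
Here n̂_z ≈ -0.651; the vertex latitude is φ_max = arccos|n̂_z| ≈ 49.4°.
Check via Clairaut: cos φ_max = |cos φ₁| · sin C = cos(35.7°)·sin(53.3°) ≈ 0.651, again giving ≈ 49.4°.

≈ 49°N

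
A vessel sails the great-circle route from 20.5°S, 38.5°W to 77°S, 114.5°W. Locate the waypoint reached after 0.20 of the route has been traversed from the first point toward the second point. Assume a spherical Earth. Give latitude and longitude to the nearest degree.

≈ 33°S, 42°W

Convert each endpoint to a unit vector on the sphere (x = cos φ cos λ, y = cos φ sin λ, z = sin φ).
The central angle between the endpoints is δ = arccos(p₁·p₂) ≈ 1.168 rad (66.9°).
Interpolate at f = 0.20 with slerp weights a = sin((1−f)δ)/sin δ ≈ 0.874, b = sin(fδ)/sin δ ≈ 0.252.
p = a·p₁ + b·p₂ ≈ (0.617, -0.561, -0.551); φ = arcsin(p_z) ≈ -33.46°, λ = atan2(p_y, p_x) ≈ -42.27°.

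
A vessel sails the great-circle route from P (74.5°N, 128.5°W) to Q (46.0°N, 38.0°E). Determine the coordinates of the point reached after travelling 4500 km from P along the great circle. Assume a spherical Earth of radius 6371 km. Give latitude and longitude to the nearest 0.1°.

The haversine formula gives a central angle δ ≈ 1.033 rad (59.2°) between the endpoints. The total great-circle distance is δ·R ≈ 1.033 × 6371 ≈ 6578 km, so the target fraction is f = 4500/6578 ≈ 0.684.
Interpolate at f ≈ 0.684 with slerp weights a = sin((1−f)δ)/sin δ ≈ 0.373, b = sin(fδ)/sin δ ≈ 0.756.
p = a·p₁ + b·p₂ ≈ (0.352, 0.245, 0.903); φ = arcsin(p_z) ≈ 64.61°, λ = atan2(p_y, p_x) ≈ 34.89°.

≈ (64.6°N, 34.9°E)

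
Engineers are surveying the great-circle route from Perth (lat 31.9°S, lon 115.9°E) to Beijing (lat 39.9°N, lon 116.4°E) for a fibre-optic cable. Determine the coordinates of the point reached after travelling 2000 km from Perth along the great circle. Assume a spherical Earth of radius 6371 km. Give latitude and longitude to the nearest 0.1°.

Write both endpoints as unit vectors p₁, p₂ with components (cos φ cos λ, cos φ sin λ, sin φ).
The central angle between the endpoints is δ = arccos(p₁·p₂) ≈ 1.253 rad (71.8°). The total great-circle distance is δ·R ≈ 1.253 × 6371 ≈ 7984 km, so the target fraction is f = 2000/7984 ≈ 0.251.
Interpolate at f ≈ 0.251 with slerp weights a = sin((1−f)δ)/sin δ ≈ 0.850, b = sin(fδ)/sin δ ≈ 0.325.
p = a·p₁ + b·p₂ ≈ (-0.426, 0.872, -0.240); φ = arcsin(p_z) ≈ -13.91°, λ = atan2(p_y, p_x) ≈ 116.03°.

≈ lat 13.9°S, lon 116.0°E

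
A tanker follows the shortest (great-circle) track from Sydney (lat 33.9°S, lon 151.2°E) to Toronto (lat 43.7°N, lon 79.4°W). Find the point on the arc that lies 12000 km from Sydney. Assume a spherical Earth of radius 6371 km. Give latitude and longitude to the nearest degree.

Convert each endpoint to a unit vector on the sphere (x = cos φ cos λ, y = cos φ sin λ, z = sin φ).
The central angle between the endpoints is δ = arccos(p₁·p₂) ≈ 2.444 rad (140.0°). The total great-circle distance is δ·R ≈ 2.444 × 6371 ≈ 15569 km, so the target fraction is f = 12000/15569 ≈ 0.771.
Interpolate at f ≈ 0.771 with slerp weights a = sin((1−f)δ)/sin δ ≈ 0.827, b = sin(fδ)/sin δ ≈ 1.481.
p = a·p₁ + b·p₂ ≈ (-0.405, -0.722, 0.562); φ = arcsin(p_z) ≈ 34.18°, λ = atan2(p_y, p_x) ≈ -119.27°.

≈ lat 34°N, lon 119°W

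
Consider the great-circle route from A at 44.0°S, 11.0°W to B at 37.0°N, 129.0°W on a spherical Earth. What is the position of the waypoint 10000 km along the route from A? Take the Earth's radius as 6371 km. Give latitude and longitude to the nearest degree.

Convert each endpoint to a unit vector on the sphere (x = cos φ cos λ, y = cos φ sin λ, z = sin φ).
The central angle between the endpoints is δ = arccos(p₁·p₂) ≈ 2.329 rad (133.5°). The total great-circle distance is δ·R ≈ 2.329 × 6371 ≈ 14839 km, so the target fraction is f = 10000/14839 ≈ 0.674.
Interpolate at f ≈ 0.674 with slerp weights a = sin((1−f)δ)/sin δ ≈ 0.949, b = sin(fδ)/sin δ ≈ 1.378.
p = a·p₁ + b·p₂ ≈ (-0.023, -0.985, 0.170); φ = arcsin(p_z) ≈ 9.79°, λ = atan2(p_y, p_x) ≈ -91.31°.

≈ 10°N, 91°W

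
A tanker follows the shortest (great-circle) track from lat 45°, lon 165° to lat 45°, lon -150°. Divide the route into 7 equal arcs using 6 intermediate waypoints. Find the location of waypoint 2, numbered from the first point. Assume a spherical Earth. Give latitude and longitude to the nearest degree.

From cos δ = sin φ₁ sin φ₂ + cos φ₁ cos φ₂ cos Δλ, the central angle is δ ≈ 0.548 rad (31.4°).
Interpolate at f = 2/7 with slerp weights a = sin((1−f)δ)/sin δ ≈ 0.732, b = sin(fδ)/sin δ ≈ 0.299.
p = a·p₁ + b·p₂ ≈ (-0.683, 0.028, 0.729); φ = arcsin(p_z) ≈ 46.84°, λ = atan2(p_y, p_x) ≈ 177.64°.

≈ lat 47°, lon 178°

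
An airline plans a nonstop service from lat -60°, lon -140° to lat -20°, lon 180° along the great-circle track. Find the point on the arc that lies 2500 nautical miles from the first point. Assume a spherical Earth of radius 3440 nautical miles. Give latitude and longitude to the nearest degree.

≈ lat -27°, lon -177°

The haversine formula gives a central angle δ ≈ 0.855 rad (49.0°) between the endpoints. The total great-circle distance is δ·R ≈ 0.855 × 3440 ≈ 2942 nmi, so the target fraction is f = 2500/2942 ≈ 0.850.
Interpolate at f ≈ 0.850 with slerp weights a = sin((1−f)δ)/sin δ ≈ 0.170, b = sin(fδ)/sin δ ≈ 0.880.
p = a·p₁ + b·p₂ ≈ (-0.892, -0.055, -0.448); φ = arcsin(p_z) ≈ -26.62°, λ = atan2(p_y, p_x) ≈ -176.50°.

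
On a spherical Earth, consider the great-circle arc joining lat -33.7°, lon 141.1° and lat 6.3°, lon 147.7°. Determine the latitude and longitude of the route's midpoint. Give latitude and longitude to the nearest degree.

≈ lat -14°, lon 145°

Write both endpoints as unit vectors p₁, p₂ with components (cos φ cos λ, cos φ sin λ, sin φ).
The central angle between the endpoints is δ = arccos(p₁·p₂) ≈ 0.707 rad (40.5°).
Interpolate at f = 1/2 with slerp weights a = sin((1−f)δ)/sin δ ≈ 0.533, b = sin(fδ)/sin δ ≈ 0.533.
p = a·p₁ + b·p₂ ≈ (-0.793, 0.561, -0.237); φ = arcsin(p_z) ≈ -13.72°, λ = atan2(p_y, p_x) ≈ 144.69°.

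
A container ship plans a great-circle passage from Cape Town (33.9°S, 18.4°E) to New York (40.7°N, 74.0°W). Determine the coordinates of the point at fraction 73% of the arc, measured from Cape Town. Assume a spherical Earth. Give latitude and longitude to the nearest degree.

≈ (23°N, 44°W)

The haversine formula gives a central angle δ ≈ 1.971 rad (113.0°) between the endpoints.
Interpolate at f = 0.73 with slerp weights a = sin((1−f)δ)/sin δ ≈ 0.551, b = sin(fδ)/sin δ ≈ 1.077.
p = a·p₁ + b·p₂ ≈ (0.659, -0.640, 0.395); φ = arcsin(p_z) ≈ 23.24°, λ = atan2(p_y, p_x) ≈ -44.17°.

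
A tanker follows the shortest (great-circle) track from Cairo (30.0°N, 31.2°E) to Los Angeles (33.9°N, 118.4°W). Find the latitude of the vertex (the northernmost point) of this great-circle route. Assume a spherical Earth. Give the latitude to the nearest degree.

≈ 67°N

The great circle lies in the plane with unit normal n̂ = (p₁ × p₂)/|p₁ × p₂|.
Here n̂_z ≈ -0.387; the vertex latitude is φ_max = arccos|n̂_z| ≈ 67.2°.
Check via Clairaut: cos φ_max = |cos φ₁| · sin C = cos(30.0°)·sin(26.5°) ≈ 0.387, again giving ≈ 67.2°.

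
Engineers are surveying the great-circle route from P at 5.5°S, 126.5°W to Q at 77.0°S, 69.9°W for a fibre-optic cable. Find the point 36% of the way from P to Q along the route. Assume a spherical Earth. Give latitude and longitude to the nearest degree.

≈ 33°S, 120°W

Write both endpoints as unit vectors p₁, p₂ with components (cos φ cos λ, cos φ sin λ, sin φ).
The central angle between the endpoints is δ = arccos(p₁·p₂) ≈ 1.352 rad (77.5°).
Interpolate at f = 0.36 with slerp weights a = sin((1−f)δ)/sin δ ≈ 0.780, b = sin(fδ)/sin δ ≈ 0.479.
p = a·p₁ + b·p₂ ≈ (-0.425, -0.725, -0.542); φ = arcsin(p_z) ≈ -32.80°, λ = atan2(p_y, p_x) ≈ -120.35°.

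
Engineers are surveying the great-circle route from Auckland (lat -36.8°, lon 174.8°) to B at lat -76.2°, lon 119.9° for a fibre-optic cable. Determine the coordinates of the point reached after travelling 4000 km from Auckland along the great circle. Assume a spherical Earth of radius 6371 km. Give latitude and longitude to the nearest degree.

Convert each endpoint to a unit vector on the sphere (x = cos φ cos λ, y = cos φ sin λ, z = sin φ).
The central angle between the endpoints is δ = arccos(p₁·p₂) ≈ 0.807 rad (46.2°). The total great-circle distance is δ·R ≈ 0.807 × 6371 ≈ 5142 km, so the target fraction is f = 4000/5142 ≈ 0.778.
Interpolate at f ≈ 0.778 with slerp weights a = sin((1−f)δ)/sin δ ≈ 0.247, b = sin(fδ)/sin δ ≈ 0.813.
p = a·p₁ + b·p₂ ≈ (-0.294, 0.186, -0.938); φ = arcsin(p_z) ≈ -69.66°, λ = atan2(p_y, p_x) ≈ 147.63°.

≈ lat -70°, lon 148°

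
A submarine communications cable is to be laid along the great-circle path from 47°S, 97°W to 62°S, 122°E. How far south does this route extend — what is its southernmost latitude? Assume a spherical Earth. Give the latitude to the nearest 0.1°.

≈ 77.3°S

The great circle lies in the plane with unit normal n̂ = (p₁ × p₂)/|p₁ × p₂|.
Here n̂_z ≈ -0.220; the vertex latitude is φ_max = arccos|n̂_z| ≈ 77.3°.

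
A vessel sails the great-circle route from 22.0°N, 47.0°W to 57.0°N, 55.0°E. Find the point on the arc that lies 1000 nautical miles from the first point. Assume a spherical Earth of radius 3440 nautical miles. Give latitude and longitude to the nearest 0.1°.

≈ 35.6°N, 35.9°W

Convert each endpoint to a unit vector on the sphere (x = cos φ cos λ, y = cos φ sin λ, z = sin φ).
The central angle between the endpoints is δ = arccos(p₁·p₂) ≈ 1.360 rad (77.9°). The total great-circle distance is δ·R ≈ 1.360 × 3440 ≈ 4679 nmi, so the target fraction is f = 1000/4679 ≈ 0.214.
Interpolate at f ≈ 0.214 with slerp weights a = sin((1−f)δ)/sin δ ≈ 0.897, b = sin(fδ)/sin δ ≈ 0.293.
p = a·p₁ + b·p₂ ≈ (0.659, -0.477, 0.582); φ = arcsin(p_z) ≈ 35.57°, λ = atan2(p_y, p_x) ≈ -35.93°.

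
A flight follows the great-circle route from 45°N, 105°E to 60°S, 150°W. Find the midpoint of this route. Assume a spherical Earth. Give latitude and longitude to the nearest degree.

≈ 12°S, 145°E

The haversine formula gives a central angle δ ≈ 2.352 rad (134.7°) between the endpoints.
Interpolate at f = 1/2 with slerp weights a = sin((1−f)δ)/sin δ ≈ 1.299, b = sin(fδ)/sin δ ≈ 1.299.
p = a·p₁ + b·p₂ ≈ (-0.800, 0.563, -0.207); φ = arcsin(p_z) ≈ -11.92°, λ = atan2(p_y, p_x) ≈ 144.90°.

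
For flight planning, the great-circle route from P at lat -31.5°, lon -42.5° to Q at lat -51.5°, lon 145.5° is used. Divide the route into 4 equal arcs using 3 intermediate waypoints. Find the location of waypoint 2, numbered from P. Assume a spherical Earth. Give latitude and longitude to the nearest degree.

The haversine formula gives a central angle δ ≈ 1.688 rad (96.7°) between the endpoints.
Interpolate at f = 2/4 with slerp weights a = sin((1−f)δ)/sin δ ≈ 0.752, b = sin(fδ)/sin δ ≈ 0.752.
p = a·p₁ + b·p₂ ≈ (0.087, -0.168, -0.982); φ = arcsin(p_z) ≈ -79.09°, λ = atan2(p_y, p_x) ≈ -62.64°.

≈ lat -79°, lon -63°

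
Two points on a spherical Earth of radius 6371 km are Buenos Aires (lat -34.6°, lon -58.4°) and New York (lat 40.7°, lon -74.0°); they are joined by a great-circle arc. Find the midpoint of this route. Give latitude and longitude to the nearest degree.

≈ lat 3°, lon -66°

Convert each endpoint to a unit vector on the sphere (x = cos φ cos λ, y = cos φ sin λ, z = sin φ).
The central angle between the endpoints is δ = arccos(p₁·p₂) ≈ 1.338 rad (76.7°).
Interpolate at f = 1/2 with slerp weights a = sin((1−f)δ)/sin δ ≈ 0.637, b = sin(fδ)/sin δ ≈ 0.637.
p = a·p₁ + b·p₂ ≈ (0.408, -0.911, 0.054); φ = arcsin(p_z) ≈ 3.08°, λ = atan2(p_y, p_x) ≈ -65.88°.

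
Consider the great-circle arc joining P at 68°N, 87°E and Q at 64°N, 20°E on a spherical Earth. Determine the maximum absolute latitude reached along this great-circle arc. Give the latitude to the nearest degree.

≈ 70°N

The great circle lies in the plane with unit normal n̂ = (p₁ × p₂)/|p₁ × p₂|.
Here n̂_z ≈ -0.343; the vertex latitude is φ_max = arccos|n̂_z| ≈ 70.0°.
Check via Clairaut: cos φ_max = |cos φ₁| · sin C = cos(68.0°)·sin(66.2°) ≈ 0.343, again giving ≈ 70.0°.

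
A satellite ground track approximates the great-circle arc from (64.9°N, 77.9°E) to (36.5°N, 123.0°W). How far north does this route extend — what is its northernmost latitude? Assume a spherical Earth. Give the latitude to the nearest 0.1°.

≈ 82.8°N

The great circle lies in the plane with unit normal n̂ = (p₁ × p₂)/|p₁ × p₂|.
Here n̂_z ≈ +0.125; the vertex latitude is φ_max = arccos|n̂_z| ≈ 82.8°.
Check via Clairaut: cos φ_max = |cos φ₁| · sin C = cos(64.9°)·sin(17.1°) ≈ 0.125, again giving ≈ 82.8°.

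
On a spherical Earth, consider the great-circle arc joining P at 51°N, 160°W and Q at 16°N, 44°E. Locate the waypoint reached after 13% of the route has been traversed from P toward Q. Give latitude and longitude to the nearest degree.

≈ 63°N, 173°W

Write both endpoints as unit vectors p₁, p₂ with components (cos φ cos λ, cos φ sin λ, sin φ).
The central angle between the endpoints is δ = arccos(p₁·p₂) ≈ 1.916 rad (109.8°).
Interpolate at f = 0.13 with slerp weights a = sin((1−f)δ)/sin δ ≈ 1.058, b = sin(fδ)/sin δ ≈ 0.262.
p = a·p₁ + b·p₂ ≈ (-0.444, -0.053, 0.894); φ = arcsin(p_z) ≈ 63.42°, λ = atan2(p_y, p_x) ≈ -173.23°.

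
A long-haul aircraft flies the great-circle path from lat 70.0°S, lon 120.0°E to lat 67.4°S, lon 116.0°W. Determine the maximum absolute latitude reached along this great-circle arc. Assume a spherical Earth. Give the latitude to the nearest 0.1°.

The great circle lies in the plane with unit normal n̂ = (p₁ × p₂)/|p₁ × p₂|.
Here n̂_z ≈ +0.179; the vertex latitude is φ_max = arccos|n̂_z| ≈ 79.7°.
Check via Clairaut: cos φ_max = |cos φ₁| · sin C = cos(70.0°)·sin(148.4°) ≈ 0.179, again giving ≈ 79.7°.

≈ 79.7°S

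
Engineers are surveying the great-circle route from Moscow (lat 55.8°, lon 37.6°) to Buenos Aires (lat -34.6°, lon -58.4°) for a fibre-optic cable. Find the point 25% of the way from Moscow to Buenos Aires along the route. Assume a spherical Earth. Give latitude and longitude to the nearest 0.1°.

≈ lat 39.2°, lon -0.9°

Write both endpoints as unit vectors p₁, p₂ with components (cos φ cos λ, cos φ sin λ, sin φ).
The central angle between the endpoints is δ = arccos(p₁·p₂) ≈ 2.115 rad (121.2°).
Interpolate at f = 0.25 with slerp weights a = sin((1−f)δ)/sin δ ≈ 1.169, b = sin(fδ)/sin δ ≈ 0.590.
p = a·p₁ + b·p₂ ≈ (0.775, -0.013, 0.632); φ = arcsin(p_z) ≈ 39.19°, λ = atan2(p_y, p_x) ≈ -0.93°.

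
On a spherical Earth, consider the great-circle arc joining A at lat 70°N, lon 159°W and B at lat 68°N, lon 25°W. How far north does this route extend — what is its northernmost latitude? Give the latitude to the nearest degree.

The great circle lies in the plane with unit normal n̂ = (p₁ × p₂)/|p₁ × p₂|.
Here n̂_z ≈ +0.148; the vertex latitude is φ_max = arccos|n̂_z| ≈ 81.5°.
Check via Clairaut: cos φ_max = |cos φ₁| · sin C = cos(70.0°)·sin(25.6°) ≈ 0.148, again giving ≈ 81.5°.

≈ 81°N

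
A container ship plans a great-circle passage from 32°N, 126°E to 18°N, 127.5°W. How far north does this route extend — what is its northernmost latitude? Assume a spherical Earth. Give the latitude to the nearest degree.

The great circle lies in the plane with unit normal n̂ = (p₁ × p₂)/|p₁ × p₂|.
Here n̂_z ≈ +0.775; the vertex latitude is φ_max = arccos|n̂_z| ≈ 39.2°.
Check via Clairaut: cos φ_max = |cos φ₁| · sin C = cos(32.0°)·sin(66.0°) ≈ 0.775, again giving ≈ 39.2°.

≈ 39°N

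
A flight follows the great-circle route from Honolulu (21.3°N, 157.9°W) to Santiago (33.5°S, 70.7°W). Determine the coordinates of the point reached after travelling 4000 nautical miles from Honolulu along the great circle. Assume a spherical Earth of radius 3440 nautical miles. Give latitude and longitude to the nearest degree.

From cos δ = sin φ₁ sin φ₂ + cos φ₁ cos φ₂ cos Δλ, the central angle is δ ≈ 1.734 rad (99.4°). The total great-circle distance is δ·R ≈ 1.734 × 3440 ≈ 5965 nmi, so the target fraction is f = 4000/5965 ≈ 0.671.
Interpolate at f ≈ 0.671 with slerp weights a = sin((1−f)δ)/sin δ ≈ 0.548, b = sin(fδ)/sin δ ≈ 0.930.
p = a·p₁ + b·p₂ ≈ (-0.217, -0.924, -0.314); φ = arcsin(p_z) ≈ -18.32°, λ = atan2(p_y, p_x) ≈ -103.19°.

≈ (18°S, 103°W)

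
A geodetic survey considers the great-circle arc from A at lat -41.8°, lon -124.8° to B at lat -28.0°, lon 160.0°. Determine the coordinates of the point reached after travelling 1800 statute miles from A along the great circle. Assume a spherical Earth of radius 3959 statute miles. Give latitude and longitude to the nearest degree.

≈ lat -42°, lon -160°

From cos δ = sin φ₁ sin φ₂ + cos φ₁ cos φ₂ cos Δλ, the central angle is δ ≈ 1.069 rad (61.2°). The total great-circle distance is δ·R ≈ 1.069 × 3959 ≈ 4232 mi, so the target fraction is f = 1800/4232 ≈ 0.425.
Interpolate at f ≈ 0.425 with slerp weights a = sin((1−f)δ)/sin δ ≈ 0.657, b = sin(fδ)/sin δ ≈ 0.501.
p = a·p₁ + b·p₂ ≈ (-0.695, -0.251, -0.673); φ = arcsin(p_z) ≈ -42.33°, λ = atan2(p_y, p_x) ≈ -160.14°.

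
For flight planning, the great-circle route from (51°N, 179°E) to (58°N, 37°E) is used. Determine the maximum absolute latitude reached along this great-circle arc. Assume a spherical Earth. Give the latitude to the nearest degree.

≈ 77°N

The great circle lies in the plane with unit normal n̂ = (p₁ × p₂)/|p₁ × p₂|.
Here n̂_z ≈ -0.224; the vertex latitude is φ_max = arccos|n̂_z| ≈ 77.1°.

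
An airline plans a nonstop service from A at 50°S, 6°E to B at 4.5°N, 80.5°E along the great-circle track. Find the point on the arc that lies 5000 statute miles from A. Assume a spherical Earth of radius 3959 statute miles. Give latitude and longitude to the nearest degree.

From cos δ = sin φ₁ sin φ₂ + cos φ₁ cos φ₂ cos Δλ, the central angle is δ ≈ 1.459 rad (83.6°). The total great-circle distance is δ·R ≈ 1.459 × 3959 ≈ 5778 mi, so the target fraction is f = 5000/5778 ≈ 0.865.
Interpolate at f ≈ 0.865 with slerp weights a = sin((1−f)δ)/sin δ ≈ 0.196, b = sin(fδ)/sin δ ≈ 0.959.
p = a·p₁ + b·p₂ ≈ (0.283, 0.956, -0.075); φ = arcsin(p_z) ≈ -4.31°, λ = atan2(p_y, p_x) ≈ 73.49°.

≈ 4°S, 73°E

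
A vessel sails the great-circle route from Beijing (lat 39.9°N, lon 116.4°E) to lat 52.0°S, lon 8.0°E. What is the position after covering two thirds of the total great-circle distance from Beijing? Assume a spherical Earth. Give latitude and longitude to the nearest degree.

Convert each endpoint to a unit vector on the sphere (x = cos φ cos λ, y = cos φ sin λ, z = sin φ).
The central angle between the endpoints is δ = arccos(p₁·p₂) ≈ 2.284 rad (130.9°).
Interpolate at f = 2/3 with slerp weights a = sin((1−f)δ)/sin δ ≈ 0.913, b = sin(fδ)/sin δ ≈ 1.321.
p = a·p₁ + b·p₂ ≈ (0.494, 0.740, -0.456); φ = arcsin(p_z) ≈ -27.11°, λ = atan2(p_y, p_x) ≈ 56.28°.

≈ lat 27°S, lon 56°E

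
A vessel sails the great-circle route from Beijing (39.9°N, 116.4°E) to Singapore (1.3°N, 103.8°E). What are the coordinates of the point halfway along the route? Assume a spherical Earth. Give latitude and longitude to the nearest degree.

Write both endpoints as unit vectors p₁, p₂ with components (cos φ cos λ, cos φ sin λ, sin φ).
The central angle between the endpoints is δ = arccos(p₁·p₂) ≈ 0.703 rad (40.3°).
Interpolate at f = 1/2 with slerp weights a = sin((1−f)δ)/sin δ ≈ 0.533, b = sin(fδ)/sin δ ≈ 0.533.
p = a·p₁ + b·p₂ ≈ (-0.309, 0.883, 0.354); φ = arcsin(p_z) ≈ 20.71°, λ = atan2(p_y, p_x) ≈ 109.27°.

≈ 21°N, 109°E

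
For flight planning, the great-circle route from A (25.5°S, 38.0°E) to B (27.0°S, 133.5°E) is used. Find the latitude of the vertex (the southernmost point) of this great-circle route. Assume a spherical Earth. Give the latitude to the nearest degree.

The great circle lies in the plane with unit normal n̂ = (p₁ × p₂)/|p₁ × p₂|.
Here n̂_z ≈ +0.806; the vertex latitude is φ_max = arccos|n̂_z| ≈ 36.3°.

≈ 36°S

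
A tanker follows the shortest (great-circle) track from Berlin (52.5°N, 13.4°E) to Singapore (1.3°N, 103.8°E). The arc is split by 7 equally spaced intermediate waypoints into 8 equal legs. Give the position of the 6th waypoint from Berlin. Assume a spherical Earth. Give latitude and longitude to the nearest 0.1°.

From cos δ = sin φ₁ sin φ₂ + cos φ₁ cos φ₂ cos Δλ, the central angle is δ ≈ 1.557 rad (89.2°).
Interpolate at f = 6/8 with slerp weights a = sin((1−f)δ)/sin δ ≈ 0.380, b = sin(fδ)/sin δ ≈ 0.920.
p = a·p₁ + b·p₂ ≈ (0.005, 0.947, 0.322); φ = arcsin(p_z) ≈ 18.78°, λ = atan2(p_y, p_x) ≈ 89.67°.

≈ (18.8°N, 89.7°E)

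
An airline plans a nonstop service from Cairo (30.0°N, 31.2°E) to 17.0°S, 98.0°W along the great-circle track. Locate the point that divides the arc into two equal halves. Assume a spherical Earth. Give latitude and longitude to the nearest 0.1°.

Convert each endpoint to a unit vector on the sphere (x = cos φ cos λ, y = cos φ sin λ, z = sin φ).
The central angle between the endpoints is δ = arccos(p₁·p₂) ≈ 2.304 rad (132.0°).
Interpolate at f = 1/2 with slerp weights a = sin((1−f)δ)/sin δ ≈ 1.230, b = sin(fδ)/sin δ ≈ 1.230.
p = a·p₁ + b·p₂ ≈ (0.748, -0.613, 0.255); φ = arcsin(p_z) ≈ 14.80°, λ = atan2(p_y, p_x) ≈ -39.36°.

≈ 14.8°N, 39.4°W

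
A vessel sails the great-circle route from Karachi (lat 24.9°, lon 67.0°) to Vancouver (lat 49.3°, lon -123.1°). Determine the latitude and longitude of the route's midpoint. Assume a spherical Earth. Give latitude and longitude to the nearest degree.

Write both endpoints as unit vectors p₁, p₂ with components (cos φ cos λ, cos φ sin λ, sin φ).
The central angle between the endpoints is δ = arccos(p₁·p₂) ≈ 1.837 rad (105.3°).
Interpolate at f = 1/2 with slerp weights a = sin((1−f)δ)/sin δ ≈ 0.824, b = sin(fδ)/sin δ ≈ 0.824.
p = a·p₁ + b·p₂ ≈ (-0.001, 0.238, 0.971); φ = arcsin(p_z) ≈ 76.24°, λ = atan2(p_y, p_x) ≈ 90.34°.

≈ lat 76°, lon 90°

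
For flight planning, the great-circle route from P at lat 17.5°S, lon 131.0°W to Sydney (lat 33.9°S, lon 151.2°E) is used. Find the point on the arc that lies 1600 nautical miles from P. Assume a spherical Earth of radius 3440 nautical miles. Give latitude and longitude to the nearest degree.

The haversine formula gives a central angle δ ≈ 1.229 rad (70.4°) between the endpoints. The total great-circle distance is δ·R ≈ 1.229 × 3440 ≈ 4228 nmi, so the target fraction is f = 1600/4228 ≈ 0.378.
Interpolate at f ≈ 0.378 with slerp weights a = sin((1−f)δ)/sin δ ≈ 0.734, b = sin(fδ)/sin δ ≈ 0.476.
p = a·p₁ + b·p₂ ≈ (-0.806, -0.338, -0.486); φ = arcsin(p_z) ≈ -29.10°, λ = atan2(p_y, p_x) ≈ -157.23°.

≈ lat 29°S, lon 157°W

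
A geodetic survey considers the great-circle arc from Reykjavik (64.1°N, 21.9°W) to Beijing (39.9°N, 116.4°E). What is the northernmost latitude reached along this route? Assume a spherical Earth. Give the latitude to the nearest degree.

≈ 76°N

The great circle lies in the plane with unit normal n̂ = (p₁ × p₂)/|p₁ × p₂|.
Here n̂_z ≈ +0.236; the vertex latitude is φ_max = arccos|n̂_z| ≈ 76.4°.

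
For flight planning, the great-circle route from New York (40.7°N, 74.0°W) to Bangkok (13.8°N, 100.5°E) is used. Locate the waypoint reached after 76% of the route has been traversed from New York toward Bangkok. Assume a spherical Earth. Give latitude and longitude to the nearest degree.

≈ 44°N, 97°E

Convert each endpoint to a unit vector on the sphere (x = cos φ cos λ, y = cos φ sin λ, z = sin φ).
The central angle between the endpoints is δ = arccos(p₁·p₂) ≈ 2.186 rad (125.3°).
Interpolate at f = 0.76 with slerp weights a = sin((1−f)δ)/sin δ ≈ 0.614, b = sin(fδ)/sin δ ≈ 1.220.
p = a·p₁ + b·p₂ ≈ (-0.088, 0.718, 0.691); φ = arcsin(p_z) ≈ 43.71°, λ = atan2(p_y, p_x) ≈ 96.96°.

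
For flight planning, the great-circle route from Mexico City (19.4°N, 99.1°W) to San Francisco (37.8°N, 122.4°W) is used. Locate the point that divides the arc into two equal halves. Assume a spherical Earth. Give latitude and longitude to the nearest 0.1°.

Convert each endpoint to a unit vector on the sphere (x = cos φ cos λ, y = cos φ sin λ, z = sin φ).
The central angle between the endpoints is δ = arccos(p₁·p₂) ≈ 0.478 rad (27.4°).
Interpolate at f = 1/2 with slerp weights a = sin((1−f)δ)/sin δ ≈ 0.515, b = sin(fδ)/sin δ ≈ 0.515.
p = a·p₁ + b·p₂ ≈ (-0.295, -0.823, 0.486); φ = arcsin(p_z) ≈ 29.10°, λ = atan2(p_y, p_x) ≈ -109.71°.

≈ 29.1°N, 109.7°W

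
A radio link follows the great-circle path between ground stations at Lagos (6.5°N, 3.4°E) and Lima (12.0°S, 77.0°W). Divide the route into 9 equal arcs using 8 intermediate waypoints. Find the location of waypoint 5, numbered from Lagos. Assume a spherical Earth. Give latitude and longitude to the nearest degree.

≈ (5°S, 41°W)

Write both endpoints as unit vectors p₁, p₂ with components (cos φ cos λ, cos φ sin λ, sin φ).
The central angle between the endpoints is δ = arccos(p₁·p₂) ≈ 1.432 rad (82.0°).
Interpolate at f = 5/9 with slerp weights a = sin((1−f)δ)/sin δ ≈ 0.600, b = sin(fδ)/sin δ ≈ 0.721.
p = a·p₁ + b·p₂ ≈ (0.754, -0.652, -0.082); φ = arcsin(p_z) ≈ -4.70°, λ = atan2(p_y, p_x) ≈ -40.85°.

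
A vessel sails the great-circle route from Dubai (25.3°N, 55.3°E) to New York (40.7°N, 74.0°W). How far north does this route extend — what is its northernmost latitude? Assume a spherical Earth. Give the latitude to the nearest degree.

The great circle lies in the plane with unit normal n̂ = (p₁ × p₂)/|p₁ × p₂|.
Here n̂_z ≈ -0.537; the vertex latitude is φ_max = arccos|n̂_z| ≈ 57.5°.

≈ 58°N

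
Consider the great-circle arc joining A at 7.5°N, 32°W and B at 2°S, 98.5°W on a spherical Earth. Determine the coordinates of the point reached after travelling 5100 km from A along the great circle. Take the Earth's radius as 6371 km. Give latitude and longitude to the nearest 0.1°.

≈ 1.4°N, 77.6°W

The haversine formula gives a central angle δ ≈ 1.170 rad (67.0°) between the endpoints. The total great-circle distance is δ·R ≈ 1.170 × 6371 ≈ 7451 km, so the target fraction is f = 5100/7451 ≈ 0.684.
Interpolate at f ≈ 0.684 with slerp weights a = sin((1−f)δ)/sin δ ≈ 0.392, b = sin(fδ)/sin δ ≈ 0.780.
p = a·p₁ + b·p₂ ≈ (0.214, -0.976, 0.024); φ = arcsin(p_z) ≈ 1.37°, λ = atan2(p_y, p_x) ≈ -77.62°.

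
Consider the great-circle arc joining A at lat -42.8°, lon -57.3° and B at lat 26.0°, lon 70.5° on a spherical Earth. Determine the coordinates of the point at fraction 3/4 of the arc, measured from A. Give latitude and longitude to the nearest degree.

From cos δ = sin φ₁ sin φ₂ + cos φ₁ cos φ₂ cos Δλ, the central angle is δ ≈ 2.349 rad (134.6°).
Interpolate at f = 3/4 with slerp weights a = sin((1−f)δ)/sin δ ≈ 0.778, b = sin(fδ)/sin δ ≈ 1.379.
p = a·p₁ + b·p₂ ≈ (0.722, 0.688, 0.076); φ = arcsin(p_z) ≈ 4.34°, λ = atan2(p_y, p_x) ≈ 43.60°.

≈ lat 4°, lon 44°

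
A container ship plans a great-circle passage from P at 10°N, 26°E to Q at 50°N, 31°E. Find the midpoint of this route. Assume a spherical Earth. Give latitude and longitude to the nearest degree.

Convert each endpoint to a unit vector on the sphere (x = cos φ cos λ, y = cos φ sin λ, z = sin φ).
The central angle between the endpoints is δ = arccos(p₁·p₂) ≈ 0.702 rad (40.2°).
Interpolate at f = 1/2 with slerp weights a = sin((1−f)δ)/sin δ ≈ 0.532, b = sin(fδ)/sin δ ≈ 0.532.
p = a·p₁ + b·p₂ ≈ (0.765, 0.406, 0.500); φ = arcsin(p_z) ≈ 30.02°, λ = atan2(p_y, p_x) ≈ 27.97°.

≈ 30°N, 28°E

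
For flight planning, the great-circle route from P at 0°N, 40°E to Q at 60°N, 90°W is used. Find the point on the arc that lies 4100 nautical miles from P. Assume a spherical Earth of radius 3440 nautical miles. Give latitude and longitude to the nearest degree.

Write both endpoints as unit vectors p₁, p₂ with components (cos φ cos λ, cos φ sin λ, sin φ).
The central angle between the endpoints is δ = arccos(p₁·p₂) ≈ 1.898 rad (108.7°). The total great-circle distance is δ·R ≈ 1.898 × 3440 ≈ 6529 nmi, so the target fraction is f = 4100/6529 ≈ 0.628.
Interpolate at f ≈ 0.628 with slerp weights a = sin((1−f)δ)/sin δ ≈ 0.685, b = sin(fδ)/sin δ ≈ 0.981.
p = a·p₁ + b·p₂ ≈ (0.525, -0.050, 0.850); φ = arcsin(p_z) ≈ 58.18°, λ = atan2(p_y, p_x) ≈ -5.45°.

≈ 58°N, 5°W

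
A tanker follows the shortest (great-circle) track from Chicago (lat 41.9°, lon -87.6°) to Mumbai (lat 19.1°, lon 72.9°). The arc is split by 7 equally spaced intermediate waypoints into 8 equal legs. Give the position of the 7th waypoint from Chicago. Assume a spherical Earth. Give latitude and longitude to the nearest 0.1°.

Write both endpoints as unit vectors p₁, p₂ with components (cos φ cos λ, cos φ sin λ, sin φ).
The central angle between the endpoints is δ = arccos(p₁·p₂) ≈ 2.031 rad (116.4°).
Interpolate at f = 7/8 with slerp weights a = sin((1−f)δ)/sin δ ≈ 0.280, b = sin(fδ)/sin δ ≈ 1.093.
p = a·p₁ + b·p₂ ≈ (0.312, 0.778, 0.545); φ = arcsin(p_z) ≈ 33.01°, λ = atan2(p_y, p_x) ≈ 68.13°.

≈ lat 33.0°, lon 68.1°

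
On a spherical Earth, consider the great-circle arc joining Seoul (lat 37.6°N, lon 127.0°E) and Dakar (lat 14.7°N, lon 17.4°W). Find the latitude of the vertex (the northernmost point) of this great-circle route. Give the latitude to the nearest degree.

≈ 60°N

The great circle lies in the plane with unit normal n̂ = (p₁ × p₂)/|p₁ × p₂|.
Here n̂_z ≈ -0.505; the vertex latitude is φ_max = arccos|n̂_z| ≈ 59.7°.
Check via Clairaut: cos φ_max = |cos φ₁| · sin C = cos(37.6°)·sin(39.6°) ≈ 0.505, again giving ≈ 59.7°.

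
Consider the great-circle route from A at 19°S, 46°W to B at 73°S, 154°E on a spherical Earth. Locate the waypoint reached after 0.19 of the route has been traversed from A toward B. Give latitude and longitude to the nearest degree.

Write both endpoints as unit vectors p₁, p₂ with components (cos φ cos λ, cos φ sin λ, sin φ).
The central angle between the endpoints is δ = arccos(p₁·p₂) ≈ 1.519 rad (87.0°).
Interpolate at f = 0.19 with slerp weights a = sin((1−f)δ)/sin δ ≈ 0.944, b = sin(fδ)/sin δ ≈ 0.285.
p = a·p₁ + b·p₂ ≈ (0.545, -0.605, -0.580); φ = arcsin(p_z) ≈ -35.44°, λ = atan2(p_y, p_x) ≈ -48.00°.

≈ 35°S, 48°W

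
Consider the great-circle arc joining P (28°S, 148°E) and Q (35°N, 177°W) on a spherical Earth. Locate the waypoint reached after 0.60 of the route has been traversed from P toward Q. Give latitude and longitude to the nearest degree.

≈ (10°N, 168°E)

Write both endpoints as unit vectors p₁, p₂ with components (cos φ cos λ, cos φ sin λ, sin φ).
The central angle between the endpoints is δ = arccos(p₁·p₂) ≈ 1.242 rad (71.1°).
Interpolate at f = 0.60 with slerp weights a = sin((1−f)δ)/sin δ ≈ 0.504, b = sin(fδ)/sin δ ≈ 0.716.
p = a·p₁ + b·p₂ ≈ (-0.963, 0.205, 0.175); φ = arcsin(p_z) ≈ 10.05°, λ = atan2(p_y, p_x) ≈ 167.99°.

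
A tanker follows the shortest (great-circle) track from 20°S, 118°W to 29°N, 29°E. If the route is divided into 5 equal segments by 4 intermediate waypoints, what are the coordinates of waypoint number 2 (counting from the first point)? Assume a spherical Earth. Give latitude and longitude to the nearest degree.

Write both endpoints as unit vectors p₁, p₂ with components (cos φ cos λ, cos φ sin λ, sin φ).
The central angle between the endpoints is δ = arccos(p₁·p₂) ≈ 2.597 rad (148.8°).
Interpolate at f = 2/5 with slerp weights a = sin((1−f)δ)/sin δ ≈ 1.929, b = sin(fδ)/sin δ ≈ 1.662.
p = a·p₁ + b·p₂ ≈ (0.421, -0.895, 0.146); φ = arcsin(p_z) ≈ 8.40°, λ = atan2(p_y, p_x) ≈ -64.84°.

≈ 8°N, 65°W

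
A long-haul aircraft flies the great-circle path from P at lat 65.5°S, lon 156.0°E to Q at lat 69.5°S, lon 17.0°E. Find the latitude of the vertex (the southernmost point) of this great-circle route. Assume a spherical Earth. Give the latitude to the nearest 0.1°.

≈ 81.8°S

The great circle lies in the plane with unit normal n̂ = (p₁ × p₂)/|p₁ × p₂|.
Here n̂_z ≈ -0.142; the vertex latitude is φ_max = arccos|n̂_z| ≈ 81.8°.
Check via Clairaut: cos φ_max = |cos φ₁| · sin C = cos(65.5°)·sin(159.9°) ≈ 0.142, again giving ≈ 81.8°.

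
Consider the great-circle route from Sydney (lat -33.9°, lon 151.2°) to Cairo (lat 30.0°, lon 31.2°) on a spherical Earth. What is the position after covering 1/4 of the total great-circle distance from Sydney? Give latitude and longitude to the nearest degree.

≈ lat -22°, lon 117°

Convert each endpoint to a unit vector on the sphere (x = cos φ cos λ, y = cos φ sin λ, z = sin φ).
The central angle between the endpoints is δ = arccos(p₁·p₂) ≈ 2.263 rad (129.7°).
Interpolate at f = 1/4 with slerp weights a = sin((1−f)δ)/sin δ ≈ 1.289, b = sin(fδ)/sin δ ≈ 0.696.
p = a·p₁ + b·p₂ ≈ (-0.421, 0.828, -0.371); φ = arcsin(p_z) ≈ -21.75°, λ = atan2(p_y, p_x) ≈ 116.99°.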